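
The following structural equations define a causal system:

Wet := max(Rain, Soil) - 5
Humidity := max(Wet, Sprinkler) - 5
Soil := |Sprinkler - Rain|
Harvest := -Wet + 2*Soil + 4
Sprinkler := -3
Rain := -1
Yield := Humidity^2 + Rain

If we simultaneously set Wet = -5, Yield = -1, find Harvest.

13

Setting Wet = -5, Yield = -1 by intervention discards those variables' equations.
Soil = |Sprinkler - Rain|  [with Sprinkler=-3, Rain=-1]  = 2
Harvest = -Wet + 2*Soil + 4  [with Wet=-5, Soil=2]  = 13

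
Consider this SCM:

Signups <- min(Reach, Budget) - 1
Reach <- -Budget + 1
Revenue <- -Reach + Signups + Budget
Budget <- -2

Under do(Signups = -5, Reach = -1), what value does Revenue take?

-6

The joint intervention fixes Signups = -5, Reach = -1, removing each variable's own equation.
Revenue = -Reach + Signups + Budget  [with Reach=-1, Signups=-5, Budget=-2]  = -6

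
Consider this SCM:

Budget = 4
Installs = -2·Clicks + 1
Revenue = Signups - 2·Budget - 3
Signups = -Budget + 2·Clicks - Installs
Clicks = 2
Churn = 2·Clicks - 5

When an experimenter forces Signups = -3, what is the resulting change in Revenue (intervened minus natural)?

Under do(Signups=-3), the mechanism Signups = -Budget + 2·Clicks - Installs is discarded; Signups is fixed at -3.
Revenue = Signups - 2·Budget - 3  [with Signups=-3, Budget=4]  = -14
Without intervention: Installs = -2·Clicks + 1  [with Clicks=2]  = -3; Signups = -Budget + 2·Clicks - Installs  [with Budget=4, Clicks=2, Installs=-3]  = 3; Revenue = Signups - 2·Budget - 3  [with Signups=3, Budget=4]  = -8.
Change = -14 − (-8) = -6.

-6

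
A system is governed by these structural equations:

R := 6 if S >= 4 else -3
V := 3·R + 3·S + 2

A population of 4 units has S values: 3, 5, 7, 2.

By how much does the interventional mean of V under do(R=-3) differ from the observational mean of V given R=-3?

5.25

Under do(R=-3), R's equation is replaced by R=-3 for every unit. Per-unit V: 2, 8, 14, -1. Mean = 5.75.
Conditioning on R=-3 selects the 2 unit(s) with S ∈ {3, 2}. Their V values: 2, -1. Mean = 0.5.
Difference = 5.75 − 0.5 = 5.25.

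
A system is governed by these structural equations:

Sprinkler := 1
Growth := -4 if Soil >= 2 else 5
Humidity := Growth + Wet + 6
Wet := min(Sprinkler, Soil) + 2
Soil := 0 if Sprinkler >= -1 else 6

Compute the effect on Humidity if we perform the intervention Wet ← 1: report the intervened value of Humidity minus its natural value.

-1

do(Wet=1) replaces the equation Wet := min(Sprinkler, Soil) + 2 with the constant Wet = 1.
Soil = 0 if Sprinkler >= -1 else 6  [with Sprinkler=1]  = 0
Growth = -4 if Soil >= 2 else 5  [with Soil=0]  = 5
Humidity = Growth + Wet + 6  [with Growth=5, Wet=1]  = 12
Without intervention: Soil = 0 if Sprinkler >= -1 else 6  [with Sprinkler=1]  = 0; Wet = min(Sprinkler, Soil) + 2  [with Sprinkler=1, Soil=0]  = 2; Growth = -4 if Soil >= 2 else 5  [with Soil=0]  = 5; Humidity = Growth + Wet + 6  [with Growth=5, Wet=2]  = 13.
Change = 12 − 13 = -1.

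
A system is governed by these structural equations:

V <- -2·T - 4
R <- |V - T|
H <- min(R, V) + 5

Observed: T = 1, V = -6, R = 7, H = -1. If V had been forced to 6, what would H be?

10

Under do(V=6), the mechanism V <- -2·T - 4 is discarded; V is fixed at 6.
R = |V - T|  [with V=6, T=1]  = 5
H = min(R, V) + 5  [with R=5, V=6]  = 10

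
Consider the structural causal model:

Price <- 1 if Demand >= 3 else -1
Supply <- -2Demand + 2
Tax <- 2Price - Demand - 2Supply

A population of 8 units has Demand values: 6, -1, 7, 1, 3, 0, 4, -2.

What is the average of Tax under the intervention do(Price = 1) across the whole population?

4.75

do(Price=1) breaks Price's dependence on Demand. With Price=1 fixed, Tax across the units is 16, -5, 19, 1, 7, -2, 10, -8, mean 4.75.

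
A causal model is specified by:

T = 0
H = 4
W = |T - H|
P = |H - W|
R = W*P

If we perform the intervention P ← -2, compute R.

Intervening sets P = -2 and removes its equation (P = |H - W|).
W = |T - H|  [with T=0, H=4]  = 4
R = W*P  [with W=4, P=-2]  = -8

-8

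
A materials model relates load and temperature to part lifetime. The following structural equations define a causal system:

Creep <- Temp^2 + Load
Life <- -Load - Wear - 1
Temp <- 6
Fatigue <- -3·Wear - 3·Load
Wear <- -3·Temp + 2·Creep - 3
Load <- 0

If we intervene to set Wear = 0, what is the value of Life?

-1

Under do(Wear=0), the mechanism Wear <- -3·Temp + 2·Creep - 3 is discarded; Wear is fixed at 0.
Life = -Load - Wear - 1  [with Load=0, Wear=0]  = -1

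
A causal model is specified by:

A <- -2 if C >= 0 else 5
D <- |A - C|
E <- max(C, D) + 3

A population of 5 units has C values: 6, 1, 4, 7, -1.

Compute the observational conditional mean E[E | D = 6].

9

E[E|D=6] averages over only the 2 units with D=6 (C = 4, -1): E = 9, 9, mean 9.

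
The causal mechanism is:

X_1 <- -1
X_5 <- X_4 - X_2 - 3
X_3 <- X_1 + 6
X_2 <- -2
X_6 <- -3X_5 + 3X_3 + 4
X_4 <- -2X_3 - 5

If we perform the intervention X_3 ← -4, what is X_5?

do(X_3=-4) replaces the equation X_3 <- X_1 + 6 with the constant X_3 = -4.
X_4 = -2X_3 - 5  [with X_3=-4]  = 3
X_5 = X_4 - X_2 - 3  [with X_4=3, X_2=-2]  = 2

2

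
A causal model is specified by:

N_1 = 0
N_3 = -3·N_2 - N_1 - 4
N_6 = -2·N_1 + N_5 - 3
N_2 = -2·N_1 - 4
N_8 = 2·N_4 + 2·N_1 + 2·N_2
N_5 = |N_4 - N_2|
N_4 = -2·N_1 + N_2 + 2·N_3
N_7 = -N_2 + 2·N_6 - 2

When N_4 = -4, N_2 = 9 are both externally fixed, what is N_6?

The joint intervention fixes N_4 = -4, N_2 = 9, removing each variable's own equation.
N_5 = |N_4 - N_2|  [with N_4=-4, N_2=9]  = 13
N_6 = -2·N_1 + N_5 - 3  [with N_1=0, N_5=13]  = 10

10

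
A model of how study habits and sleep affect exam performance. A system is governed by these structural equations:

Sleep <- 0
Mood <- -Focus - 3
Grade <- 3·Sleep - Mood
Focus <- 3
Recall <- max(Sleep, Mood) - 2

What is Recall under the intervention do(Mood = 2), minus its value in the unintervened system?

2

The intervention breaks the incoming arrows to Mood: Mood <- -Focus - 3 no longer applies, and Mood = 2.
Recall = max(Sleep, Mood) - 2  [with Sleep=0, Mood=2]  = 0
Without intervention: Mood = -Focus - 3  [with Focus=3]  = -6; Recall = max(Sleep, Mood) - 2  [with Sleep=0, Mood=-6]  = -2.
Change = 0 − (-2) = 2.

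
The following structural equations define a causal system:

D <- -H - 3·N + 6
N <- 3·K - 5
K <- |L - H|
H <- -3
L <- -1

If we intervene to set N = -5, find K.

2

Under do(N=-5), the mechanism N <- 3·K - 5 is discarded; N is fixed at -5.
Since K is not a descendant of the intervened variable, it is unaffected.
K = |L - H|  [with L=-1, H=-3]  = 2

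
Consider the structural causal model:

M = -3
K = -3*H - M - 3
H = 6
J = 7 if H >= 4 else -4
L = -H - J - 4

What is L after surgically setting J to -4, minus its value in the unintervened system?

Intervening sets J = -4 and removes its equation (J = 7 if H >= 4 else -4).
L = -H - J - 4  [with H=6, J=-4]  = -6
Without intervention: J = 7 if H >= 4 else -4  [with H=6]  = 7; L = -H - J - 4  [with H=6, J=7]  = -17.
Change = -6 − (-17) = 11.

11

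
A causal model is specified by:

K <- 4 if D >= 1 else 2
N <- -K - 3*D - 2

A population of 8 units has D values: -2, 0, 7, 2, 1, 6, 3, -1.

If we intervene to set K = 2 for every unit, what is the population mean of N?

-10

Every unit gets K=2 under the intervention. N values become 2, -4, -25, -10, -7, -22, -13, -1; E[N|do(K=2)] = -10.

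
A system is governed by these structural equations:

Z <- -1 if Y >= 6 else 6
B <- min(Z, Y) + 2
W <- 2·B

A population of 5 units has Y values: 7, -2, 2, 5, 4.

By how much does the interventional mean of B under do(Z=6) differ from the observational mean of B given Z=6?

Every unit gets Z=6 under the intervention. B values become 8, 0, 4, 7, 6; E[B|do(Z=6)] = 5.
Conditioning on Z=6 selects the 4 unit(s) with Y ∈ {-2, 2, 5, 4}. Their B values: 0, 4, 7, 6. Mean = 4.25.
Difference = 5 − 4.25 = 0.75.

0.75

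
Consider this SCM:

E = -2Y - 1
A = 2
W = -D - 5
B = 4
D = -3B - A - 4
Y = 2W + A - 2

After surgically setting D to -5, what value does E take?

The intervention breaks the incoming arrows to D: D = -3B - A - 4 no longer applies, and D = -5.
W = -D - 5  [with D=-5]  = 0
Y = 2W + A - 2  [with W=0, A=2]  = 0
E = -2Y - 1  [with Y=0]  = -1

-1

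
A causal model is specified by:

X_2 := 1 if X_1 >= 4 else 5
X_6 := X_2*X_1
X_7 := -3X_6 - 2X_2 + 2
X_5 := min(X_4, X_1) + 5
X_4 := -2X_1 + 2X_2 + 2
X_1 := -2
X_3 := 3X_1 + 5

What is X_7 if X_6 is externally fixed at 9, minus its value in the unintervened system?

-57

Intervening sets X_6 = 9 and removes its equation (X_6 := X_2*X_1).
X_2 = 1 if X_1 >= 4 else 5  [with X_1=-2]  = 5
X_7 = -3X_6 - 2X_2 + 2  [with X_6=9, X_2=5]  = -35
Without intervention: X_2 = 1 if X_1 >= 4 else 5  [with X_1=-2]  = 5; X_6 = X_2*X_1  [with X_2=5, X_1=-2]  = -10; X_7 = -3X_6 - 2X_2 + 2  [with X_6=-10, X_2=5]  = 22.
Change = -35 − 22 = -57.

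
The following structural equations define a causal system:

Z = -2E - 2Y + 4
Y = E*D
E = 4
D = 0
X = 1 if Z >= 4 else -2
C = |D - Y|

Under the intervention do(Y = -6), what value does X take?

1

The intervention breaks the incoming arrows to Y: Y = E*D no longer applies, and Y = -6.
Z = -2E - 2Y + 4  [with E=4, Y=-6]  = 8
X = 1 if Z >= 4 else -2  [with Z=8]  = 1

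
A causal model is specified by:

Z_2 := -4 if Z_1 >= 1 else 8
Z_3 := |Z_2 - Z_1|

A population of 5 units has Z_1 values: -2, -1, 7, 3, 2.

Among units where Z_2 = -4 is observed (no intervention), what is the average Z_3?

E[Z_3|Z_2=-4] averages over only the 3 units with Z_2=-4 (Z_1 = 7, 3, 2): Z_3 = 11, 7, 6, mean 8.

8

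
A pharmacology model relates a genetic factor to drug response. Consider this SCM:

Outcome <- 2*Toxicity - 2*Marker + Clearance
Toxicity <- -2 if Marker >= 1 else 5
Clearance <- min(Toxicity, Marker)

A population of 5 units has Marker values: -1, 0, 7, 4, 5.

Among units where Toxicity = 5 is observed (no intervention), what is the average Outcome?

10.5

Conditioning on Toxicity=5 selects the 2 unit(s) with Marker ∈ {-1, 0}. Their Outcome values: 11, 10. Mean = 10.5.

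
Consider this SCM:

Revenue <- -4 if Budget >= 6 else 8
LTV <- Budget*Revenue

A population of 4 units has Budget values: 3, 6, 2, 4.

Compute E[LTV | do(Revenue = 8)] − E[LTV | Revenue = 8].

6

The intervention sets Revenue=8 in all 4 units regardless of Budget. Recomputing LTV per unit gives 24, 48, 16, 32; average 30.
Observing Revenue=8 restricts to units where Revenue's equation naturally yields 8: Budget ∈ {3, 2, 4}. In that subpopulation LTV = 24, 16, 32, mean 24.
Difference = 30 − 24 = 6.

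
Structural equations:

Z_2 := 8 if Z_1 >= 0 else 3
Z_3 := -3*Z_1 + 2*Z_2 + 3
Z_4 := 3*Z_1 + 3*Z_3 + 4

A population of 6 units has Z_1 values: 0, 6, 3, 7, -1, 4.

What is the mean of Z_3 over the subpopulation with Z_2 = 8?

7

E[Z_3|Z_2=8] averages over only the 5 units with Z_2=8 (Z_1 = 0, 6, 3, 7, 4): Z_3 = 19, 1, 10, -2, 7, mean 7.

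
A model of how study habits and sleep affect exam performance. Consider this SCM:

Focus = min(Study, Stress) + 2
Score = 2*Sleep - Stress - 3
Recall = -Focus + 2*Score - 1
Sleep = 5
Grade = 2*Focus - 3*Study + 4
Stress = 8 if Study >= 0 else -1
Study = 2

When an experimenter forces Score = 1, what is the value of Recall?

The intervention breaks the incoming arrows to Score: Score = 2*Sleep - Stress - 3 no longer applies, and Score = 1.
Stress = 8 if Study >= 0 else -1  [with Study=2]  = 8
Focus = min(Study, Stress) + 2  [with Study=2, Stress=8]  = 4
Recall = -Focus + 2*Score - 1  [with Focus=4, Score=1]  = -3

-3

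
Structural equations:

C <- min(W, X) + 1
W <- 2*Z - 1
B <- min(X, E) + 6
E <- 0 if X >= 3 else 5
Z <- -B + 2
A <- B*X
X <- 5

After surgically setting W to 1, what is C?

2

Intervening sets W = 1 and removes its equation (W <- 2*Z - 1).
C = min(W, X) + 1  [with W=1, X=5]  = 2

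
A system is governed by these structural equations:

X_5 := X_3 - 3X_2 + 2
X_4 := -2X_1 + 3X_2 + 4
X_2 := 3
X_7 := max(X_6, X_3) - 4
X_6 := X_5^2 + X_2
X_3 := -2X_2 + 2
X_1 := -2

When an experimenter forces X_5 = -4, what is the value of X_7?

Under do(X_5=-4), the mechanism X_5 := X_3 - 3X_2 + 2 is discarded; X_5 is fixed at -4.
X_3 = -2X_2 + 2  [with X_2=3]  = -4
X_6 = X_5^2 + X_2  [with X_5=-4, X_2=3]  = 19
X_7 = max(X_6, X_3) - 4  [with X_6=19, X_3=-4]  = 15

15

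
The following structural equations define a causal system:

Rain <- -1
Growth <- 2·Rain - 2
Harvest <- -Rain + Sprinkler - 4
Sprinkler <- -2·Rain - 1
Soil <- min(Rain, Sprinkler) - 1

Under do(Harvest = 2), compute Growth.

The intervention breaks the incoming arrows to Harvest: Harvest <- -Rain + Sprinkler - 4 no longer applies, and Harvest = 2.
Since Growth is not a descendant of the intervened variable, it is unaffected.
Growth = 2·Rain - 2  [with Rain=-1]  = -4

-4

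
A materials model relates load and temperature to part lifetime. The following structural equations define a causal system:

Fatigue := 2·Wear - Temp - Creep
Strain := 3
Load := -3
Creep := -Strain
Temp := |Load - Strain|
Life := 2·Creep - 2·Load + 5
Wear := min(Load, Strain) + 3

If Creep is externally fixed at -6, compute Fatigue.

Under do(Creep=-6), the mechanism Creep := -Strain is discarded; Creep is fixed at -6.
Temp = |Load - Strain|  [with Load=-3, Strain=3]  = 6
Wear = min(Load, Strain) + 3  [with Load=-3, Strain=3]  = 0
Fatigue = 2·Wear - Temp - Creep  [with Wear=0, Temp=6, Creep=-6]  = 0

0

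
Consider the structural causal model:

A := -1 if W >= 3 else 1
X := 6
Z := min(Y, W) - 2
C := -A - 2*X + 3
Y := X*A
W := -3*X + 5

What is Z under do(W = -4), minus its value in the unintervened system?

9

do(W=-4) replaces the equation W := -3*X + 5 with the constant W = -4.
A = -1 if W >= 3 else 1  [with W=-4]  = 1
Y = X*A  [with X=6, A=1]  = 6
Z = min(Y, W) - 2  [with Y=6, W=-4]  = -6
Without intervention: W = -3*X + 5  [with X=6]  = -13; A = -1 if W >= 3 else 1  [with W=-13]  = 1; Y = X*A  [with X=6, A=1]  = 6; Z = min(Y, W) - 2  [with Y=6, W=-13]  = -15.
Change = -6 − (-15) = 9.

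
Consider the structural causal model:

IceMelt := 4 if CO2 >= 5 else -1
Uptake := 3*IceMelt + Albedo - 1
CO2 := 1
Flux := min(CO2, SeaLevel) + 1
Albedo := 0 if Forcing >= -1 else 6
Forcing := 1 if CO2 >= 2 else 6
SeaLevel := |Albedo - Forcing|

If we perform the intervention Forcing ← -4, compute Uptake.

2

Under do(Forcing=-4), the mechanism Forcing := 1 if CO2 >= 2 else 6 is discarded; Forcing is fixed at -4.
IceMelt = 4 if CO2 >= 5 else -1  [with CO2=1]  = -1
Albedo = 0 if Forcing >= -1 else 6  [with Forcing=-4]  = 6
Uptake = 3*IceMelt + Albedo - 1  [with IceMelt=-1, Albedo=6]  = 2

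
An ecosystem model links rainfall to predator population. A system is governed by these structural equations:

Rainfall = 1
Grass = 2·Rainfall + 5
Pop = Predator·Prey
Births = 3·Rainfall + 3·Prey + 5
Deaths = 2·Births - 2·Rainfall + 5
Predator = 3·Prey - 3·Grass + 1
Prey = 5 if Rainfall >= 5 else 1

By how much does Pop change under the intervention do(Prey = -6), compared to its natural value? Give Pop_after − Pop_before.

The intervention breaks the incoming arrows to Prey: Prey = 5 if Rainfall >= 5 else 1 no longer applies, and Prey = -6.
Grass = 2·Rainfall + 5  [with Rainfall=1]  = 7
Predator = 3·Prey - 3·Grass + 1  [with Prey=-6, Grass=7]  = -38
Pop = Predator·Prey  [with Predator=-38, Prey=-6]  = 228
Without intervention: Grass = 2·Rainfall + 5  [with Rainfall=1]  = 7; Prey = 5 if Rainfall >= 5 else 1  [with Rainfall=1]  = 1; Predator = 3·Prey - 3·Grass + 1  [with Prey=1, Grass=7]  = -17; Pop = Predator·Prey  [with Predator=-17, Prey=1]  = -17.
Change = 228 − (-17) = 245.

245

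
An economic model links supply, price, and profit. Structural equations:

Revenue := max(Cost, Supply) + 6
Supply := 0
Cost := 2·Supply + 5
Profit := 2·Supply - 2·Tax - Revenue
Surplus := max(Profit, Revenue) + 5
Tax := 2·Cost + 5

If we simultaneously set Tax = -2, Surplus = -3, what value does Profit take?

Setting Tax = -2, Surplus = -3 by intervention discards those variables' equations.
Cost = 2·Supply + 5  [with Supply=0]  = 5
Revenue = max(Cost, Supply) + 6  [with Cost=5, Supply=0]  = 11
Profit = 2·Supply - 2·Tax - Revenue  [with Supply=0, Tax=-2, Revenue=11]  = -7

-7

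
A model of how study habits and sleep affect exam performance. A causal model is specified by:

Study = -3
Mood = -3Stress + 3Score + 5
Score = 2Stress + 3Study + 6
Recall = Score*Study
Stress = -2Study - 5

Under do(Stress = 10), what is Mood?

26

Under do(Stress=10), the mechanism Stress = -2Study - 5 is discarded; Stress is fixed at 10.
Score = 2Stress + 3Study + 6  [with Stress=10, Study=-3]  = 17
Mood = -3Stress + 3Score + 5  [with Stress=10, Score=17]  = 26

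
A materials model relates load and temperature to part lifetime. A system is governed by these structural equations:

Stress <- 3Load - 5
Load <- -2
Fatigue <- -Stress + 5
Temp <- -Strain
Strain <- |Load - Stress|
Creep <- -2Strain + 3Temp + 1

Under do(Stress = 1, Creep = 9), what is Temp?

-3

The joint intervention fixes Stress = 1, Creep = 9, removing each variable's own equation.
Strain = |Load - Stress|  [with Load=-2, Stress=1]  = 3
Temp = -Strain  [with Strain=3]  = -3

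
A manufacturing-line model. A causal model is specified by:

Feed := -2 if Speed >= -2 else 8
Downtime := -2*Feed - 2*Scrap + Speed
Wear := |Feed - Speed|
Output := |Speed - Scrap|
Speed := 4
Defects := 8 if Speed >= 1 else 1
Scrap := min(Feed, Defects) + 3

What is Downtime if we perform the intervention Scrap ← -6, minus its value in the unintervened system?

14

Under do(Scrap=-6), the mechanism Scrap := min(Feed, Defects) + 3 is discarded; Scrap is fixed at -6.
Feed = -2 if Speed >= -2 else 8  [with Speed=4]  = -2
Downtime = -2*Feed - 2*Scrap + Speed  [with Feed=-2, Scrap=-6, Speed=4]  = 20
Without intervention: Feed = -2 if Speed >= -2 else 8  [with Speed=4]  = -2; Defects = 8 if Speed >= 1 else 1  [with Speed=4]  = 8; Scrap = min(Feed, Defects) + 3  [with Feed=-2, Defects=8]  = 1; Downtime = -2*Feed - 2*Scrap + Speed  [with Feed=-2, Scrap=1, Speed=4]  = 6.
Change = 20 − 6 = 14.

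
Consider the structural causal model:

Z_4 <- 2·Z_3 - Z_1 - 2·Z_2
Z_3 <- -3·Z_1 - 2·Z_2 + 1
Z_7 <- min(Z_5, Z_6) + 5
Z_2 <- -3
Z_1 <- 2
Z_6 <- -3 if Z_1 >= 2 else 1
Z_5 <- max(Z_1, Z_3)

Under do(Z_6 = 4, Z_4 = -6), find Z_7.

Under do(Z_6 = 4, Z_4 = -6), each intervened variable's structural equation is replaced by its fixed value.
Z_3 = -3·Z_1 - 2·Z_2 + 1  [with Z_1=2, Z_2=-3]  = 1
Z_5 = max(Z_1, Z_3)  [with Z_1=2, Z_3=1]  = 2
Z_7 = min(Z_5, Z_6) + 5  [with Z_5=2, Z_6=4]  = 7

7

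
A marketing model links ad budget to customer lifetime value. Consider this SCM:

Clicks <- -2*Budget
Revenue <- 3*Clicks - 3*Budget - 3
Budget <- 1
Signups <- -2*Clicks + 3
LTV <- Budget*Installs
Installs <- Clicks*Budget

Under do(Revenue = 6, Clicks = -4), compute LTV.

The joint intervention fixes Revenue = 6, Clicks = -4, removing each variable's own equation.
Installs = Clicks*Budget  [with Clicks=-4, Budget=1]  = -4
LTV = Budget*Installs  [with Budget=1, Installs=-4]  = -4

-4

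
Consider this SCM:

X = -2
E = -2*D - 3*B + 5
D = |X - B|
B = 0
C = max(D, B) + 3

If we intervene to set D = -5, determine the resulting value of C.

The intervention breaks the incoming arrows to D: D = |X - B| no longer applies, and D = -5.
C = max(D, B) + 3  [with D=-5, B=0]  = 3

3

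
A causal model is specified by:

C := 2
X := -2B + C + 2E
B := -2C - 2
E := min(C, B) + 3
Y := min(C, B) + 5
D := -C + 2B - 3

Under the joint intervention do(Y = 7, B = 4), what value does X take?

The joint intervention fixes Y = 7, B = 4, removing each variable's own equation.
E = min(C, B) + 3  [with C=2, B=4]  = 5
X = -2B + C + 2E  [with B=4, C=2, E=5]  = 4

4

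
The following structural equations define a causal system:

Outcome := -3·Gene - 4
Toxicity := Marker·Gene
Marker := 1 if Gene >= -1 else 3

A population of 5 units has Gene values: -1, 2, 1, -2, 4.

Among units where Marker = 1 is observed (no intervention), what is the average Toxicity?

1.5

E[Toxicity|Marker=1] averages over only the 4 units with Marker=1 (Gene = -1, 2, 1, 4): Toxicity = -1, 2, 1, 4, mean 1.5.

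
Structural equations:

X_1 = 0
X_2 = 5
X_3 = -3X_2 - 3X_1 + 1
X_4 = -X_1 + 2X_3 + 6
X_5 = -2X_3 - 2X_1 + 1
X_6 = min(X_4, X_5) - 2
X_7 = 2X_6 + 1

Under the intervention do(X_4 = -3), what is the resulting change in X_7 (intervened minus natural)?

The intervention breaks the incoming arrows to X_4: X_4 = -X_1 + 2X_3 + 6 no longer applies, and X_4 = -3.
X_3 = -3X_2 - 3X_1 + 1  [with X_2=5, X_1=0]  = -14
X_5 = -2X_3 - 2X_1 + 1  [with X_3=-14, X_1=0]  = 29
X_6 = min(X_4, X_5) - 2  [with X_4=-3, X_5=29]  = -5
X_7 = 2X_6 + 1  [with X_6=-5]  = -9
Without intervention: X_3 = -3X_2 - 3X_1 + 1  [with X_2=5, X_1=0]  = -14; X_4 = -X_1 + 2X_3 + 6  [with X_1=0, X_3=-14]  = -22; X_5 = -2X_3 - 2X_1 + 1  [with X_3=-14, X_1=0]  = 29; X_6 = min(X_4, X_5) - 2  [with X_4=-22, X_5=29]  = -24; X_7 = 2X_6 + 1  [with X_6=-24]  = -47.
Change = -9 − (-47) = 38.

38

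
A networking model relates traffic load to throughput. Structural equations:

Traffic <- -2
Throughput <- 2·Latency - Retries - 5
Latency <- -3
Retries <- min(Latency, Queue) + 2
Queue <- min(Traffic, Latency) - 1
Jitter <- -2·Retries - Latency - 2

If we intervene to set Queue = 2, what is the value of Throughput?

The intervention breaks the incoming arrows to Queue: Queue <- min(Traffic, Latency) - 1 no longer applies, and Queue = 2.
Retries = min(Latency, Queue) + 2  [with Latency=-3, Queue=2]  = -1
Throughput = 2·Latency - Retries - 5  [with Latency=-3, Retries=-1]  = -10

-10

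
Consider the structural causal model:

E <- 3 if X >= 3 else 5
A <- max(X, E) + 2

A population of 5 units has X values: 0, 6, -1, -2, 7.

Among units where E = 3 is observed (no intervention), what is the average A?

8.5

Observing E=3 restricts to units where E's equation naturally yields 3: X ∈ {6, 7}. In that subpopulation A = 8, 9, mean 8.5.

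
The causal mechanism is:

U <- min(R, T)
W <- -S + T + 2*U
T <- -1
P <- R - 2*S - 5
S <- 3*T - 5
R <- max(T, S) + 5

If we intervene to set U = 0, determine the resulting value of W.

The intervention breaks the incoming arrows to U: U <- min(R, T) no longer applies, and U = 0.
S = 3*T - 5  [with T=-1]  = -8
W = -S + T + 2*U  [with S=-8, T=-1, U=0]  = 7

7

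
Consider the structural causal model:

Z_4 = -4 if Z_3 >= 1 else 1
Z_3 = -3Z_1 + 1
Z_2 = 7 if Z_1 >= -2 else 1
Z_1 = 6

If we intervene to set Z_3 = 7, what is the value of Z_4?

The intervention breaks the incoming arrows to Z_3: Z_3 = -3Z_1 + 1 no longer applies, and Z_3 = 7.
Z_4 = -4 if Z_3 >= 1 else 1  [with Z_3=7]  = -4

-4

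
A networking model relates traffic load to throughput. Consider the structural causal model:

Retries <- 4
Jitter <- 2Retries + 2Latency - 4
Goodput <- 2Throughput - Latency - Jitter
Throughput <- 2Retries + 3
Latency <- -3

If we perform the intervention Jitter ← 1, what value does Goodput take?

do(Jitter=1) replaces the equation Jitter <- 2Retries + 2Latency - 4 with the constant Jitter = 1.
Throughput = 2Retries + 3  [with Retries=4]  = 11
Goodput = 2Throughput - Latency - Jitter  [with Throughput=11, Latency=-3, Jitter=1]  = 24

24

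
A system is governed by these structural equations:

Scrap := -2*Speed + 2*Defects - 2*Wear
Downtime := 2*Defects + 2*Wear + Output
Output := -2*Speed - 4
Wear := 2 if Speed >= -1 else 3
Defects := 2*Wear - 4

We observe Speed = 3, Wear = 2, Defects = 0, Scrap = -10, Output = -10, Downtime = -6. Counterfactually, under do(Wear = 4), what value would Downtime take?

6

Under do(Wear=4), the mechanism Wear := 2 if Speed >= -1 else 3 is discarded; Wear is fixed at 4.
Defects = 2*Wear - 4  [with Wear=4]  = 4
Output = -2*Speed - 4  [with Speed=3]  = -10
Downtime = 2*Defects + 2*Wear + Output  [with Defects=4, Wear=4, Output=-10]  = 6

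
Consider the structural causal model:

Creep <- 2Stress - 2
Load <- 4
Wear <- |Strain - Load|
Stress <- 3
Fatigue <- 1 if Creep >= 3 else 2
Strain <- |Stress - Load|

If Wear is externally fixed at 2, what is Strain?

do(Wear=2) replaces the equation Wear <- |Strain - Load| with the constant Wear = 2.
Strain is not downstream of the intervention, so its value is determined by the original equations.
Strain = |Stress - Load|  [with Stress=3, Load=4]  = 1

1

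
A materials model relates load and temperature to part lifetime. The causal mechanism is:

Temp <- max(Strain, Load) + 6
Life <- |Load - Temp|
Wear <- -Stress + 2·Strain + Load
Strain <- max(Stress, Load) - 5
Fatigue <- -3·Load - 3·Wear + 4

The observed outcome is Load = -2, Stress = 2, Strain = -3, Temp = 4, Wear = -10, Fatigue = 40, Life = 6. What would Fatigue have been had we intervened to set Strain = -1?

28

The intervention breaks the incoming arrows to Strain: Strain <- max(Stress, Load) - 5 no longer applies, and Strain = -1.
Wear = -Stress + 2·Strain + Load  [with Stress=2, Strain=-1, Load=-2]  = -6
Fatigue = -3·Load - 3·Wear + 4  [with Load=-2, Wear=-6]  = 28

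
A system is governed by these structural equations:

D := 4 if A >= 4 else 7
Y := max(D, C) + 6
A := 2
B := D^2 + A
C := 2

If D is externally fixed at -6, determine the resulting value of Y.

The intervention breaks the incoming arrows to D: D := 4 if A >= 4 else 7 no longer applies, and D = -6.
Y = max(D, C) + 6  [with D=-6, C=2]  = 8

8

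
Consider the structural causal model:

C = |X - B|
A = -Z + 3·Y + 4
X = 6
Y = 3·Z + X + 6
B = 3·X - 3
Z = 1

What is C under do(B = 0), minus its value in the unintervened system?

Intervening sets B = 0 and removes its equation (B = 3·X - 3).
C = |X - B|  [with X=6, B=0]  = 6
Without intervention: B = 3·X - 3  [with X=6]  = 15; C = |X - B|  [with X=6, B=15]  = 9.
Change = 6 − 9 = -3.

-3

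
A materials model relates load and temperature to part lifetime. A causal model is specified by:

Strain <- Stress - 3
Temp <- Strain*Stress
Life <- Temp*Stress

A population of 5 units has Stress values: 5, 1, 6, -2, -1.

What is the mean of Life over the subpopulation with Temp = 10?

E[Life|Temp=10] averages over only the 2 units with Temp=10 (Stress = 5, -2): Life = 50, -20, mean 15.

15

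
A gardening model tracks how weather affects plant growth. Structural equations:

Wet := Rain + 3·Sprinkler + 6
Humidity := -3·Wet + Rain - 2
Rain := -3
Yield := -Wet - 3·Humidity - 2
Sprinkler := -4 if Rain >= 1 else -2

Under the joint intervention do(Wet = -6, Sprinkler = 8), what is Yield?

-35

Setting Wet = -6, Sprinkler = 8 by intervention discards those variables' equations.
Humidity = -3·Wet + Rain - 2  [with Wet=-6, Rain=-3]  = 13
Yield = -Wet - 3·Humidity - 2  [with Wet=-6, Humidity=13]  = -35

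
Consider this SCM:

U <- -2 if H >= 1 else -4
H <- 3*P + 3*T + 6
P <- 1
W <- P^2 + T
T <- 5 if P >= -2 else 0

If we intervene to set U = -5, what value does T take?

5

The intervention breaks the incoming arrows to U: U <- -2 if H >= 1 else -4 no longer applies, and U = -5.
Since T is not a descendant of the intervened variable, it is unaffected.
T = 5 if P >= -2 else 0  [with P=1]  = 5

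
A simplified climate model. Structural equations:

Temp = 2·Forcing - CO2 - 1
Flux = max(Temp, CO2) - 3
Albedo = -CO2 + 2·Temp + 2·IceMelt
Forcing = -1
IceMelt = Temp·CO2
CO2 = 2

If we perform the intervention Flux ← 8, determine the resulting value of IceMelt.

do(Flux=8) replaces the equation Flux = max(Temp, CO2) - 3 with the constant Flux = 8.
No directed path runs from Flux to IceMelt, so IceMelt keeps its natural value.
Temp = 2·Forcing - CO2 - 1  [with Forcing=-1, CO2=2]  = -5
IceMelt = Temp·CO2  [with Temp=-5, CO2=2]  = -10

-10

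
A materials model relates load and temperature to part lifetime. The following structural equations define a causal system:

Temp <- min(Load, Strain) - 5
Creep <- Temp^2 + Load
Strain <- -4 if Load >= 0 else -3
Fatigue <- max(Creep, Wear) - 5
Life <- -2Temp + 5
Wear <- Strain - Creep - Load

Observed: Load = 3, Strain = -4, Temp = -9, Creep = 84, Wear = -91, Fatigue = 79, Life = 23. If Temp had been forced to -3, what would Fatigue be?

The intervention breaks the incoming arrows to Temp: Temp <- min(Load, Strain) - 5 no longer applies, and Temp = -3.
Strain = -4 if Load >= 0 else -3  [with Load=3]  = -4
Creep = Temp^2 + Load  [with Temp=-3, Load=3]  = 12
Wear = Strain - Creep - Load  [with Strain=-4, Creep=12, Load=3]  = -19
Fatigue = max(Creep, Wear) - 5  [with Creep=12, Wear=-19]  = 7

7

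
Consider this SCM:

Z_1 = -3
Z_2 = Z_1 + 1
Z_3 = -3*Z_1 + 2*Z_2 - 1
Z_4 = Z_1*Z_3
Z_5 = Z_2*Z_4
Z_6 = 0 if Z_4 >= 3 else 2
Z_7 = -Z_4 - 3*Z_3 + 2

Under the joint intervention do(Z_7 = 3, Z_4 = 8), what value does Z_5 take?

Under do(Z_7 = 3, Z_4 = 8), each intervened variable's structural equation is replaced by its fixed value.
Z_2 = Z_1 + 1  [with Z_1=-3]  = -2
Z_5 = Z_2*Z_4  [with Z_2=-2, Z_4=8]  = -16

-16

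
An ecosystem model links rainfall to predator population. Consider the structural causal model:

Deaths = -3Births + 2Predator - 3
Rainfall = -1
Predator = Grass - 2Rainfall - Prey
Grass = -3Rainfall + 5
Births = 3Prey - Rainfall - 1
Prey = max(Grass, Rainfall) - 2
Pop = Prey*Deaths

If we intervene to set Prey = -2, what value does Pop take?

-78

The intervention breaks the incoming arrows to Prey: Prey = max(Grass, Rainfall) - 2 no longer applies, and Prey = -2.
Grass = -3Rainfall + 5  [with Rainfall=-1]  = 8
Predator = Grass - 2Rainfall - Prey  [with Grass=8, Rainfall=-1, Prey=-2]  = 12
Births = 3Prey - Rainfall - 1  [with Prey=-2, Rainfall=-1]  = -6
Deaths = -3Births + 2Predator - 3  [with Births=-6, Predator=12]  = 39
Pop = Prey*Deaths  [with Prey=-2, Deaths=39]  = -78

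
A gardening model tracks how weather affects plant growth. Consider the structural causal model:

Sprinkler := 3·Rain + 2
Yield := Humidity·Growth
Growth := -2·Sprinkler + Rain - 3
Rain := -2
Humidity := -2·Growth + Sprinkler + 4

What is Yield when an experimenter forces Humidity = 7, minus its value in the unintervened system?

39

Intervening sets Humidity = 7 and removes its equation (Humidity := -2·Growth + Sprinkler + 4).
Sprinkler = 3·Rain + 2  [with Rain=-2]  = -4
Growth = -2·Sprinkler + Rain - 3  [with Sprinkler=-4, Rain=-2]  = 3
Yield = Humidity·Growth  [with Humidity=7, Growth=3]  = 21
Without intervention: Sprinkler = 3·Rain + 2  [with Rain=-2]  = -4; Growth = -2·Sprinkler + Rain - 3  [with Sprinkler=-4, Rain=-2]  = 3; Humidity = -2·Growth + Sprinkler + 4  [with Growth=3, Sprinkler=-4]  = -6; Yield = Humidity·Growth  [with Humidity=-6, Growth=3]  = -18.
Change = 21 − (-18) = 39.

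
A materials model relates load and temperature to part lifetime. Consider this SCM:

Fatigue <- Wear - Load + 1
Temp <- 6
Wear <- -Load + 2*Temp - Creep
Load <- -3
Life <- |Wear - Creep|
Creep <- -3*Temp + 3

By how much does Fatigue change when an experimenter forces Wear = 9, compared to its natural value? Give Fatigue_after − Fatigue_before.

Intervening sets Wear = 9 and removes its equation (Wear <- -Load + 2*Temp - Creep).
Fatigue = Wear - Load + 1  [with Wear=9, Load=-3]  = 13
Without intervention: Creep = -3*Temp + 3  [with Temp=6]  = -15; Wear = -Load + 2*Temp - Creep  [with Load=-3, Temp=6, Creep=-15]  = 30; Fatigue = Wear - Load + 1  [with Wear=30, Load=-3]  = 34.
Change = 13 − 34 = -21.

-21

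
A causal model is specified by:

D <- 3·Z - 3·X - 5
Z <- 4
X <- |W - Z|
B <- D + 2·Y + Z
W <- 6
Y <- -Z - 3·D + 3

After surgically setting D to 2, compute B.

-8

Under do(D=2), the mechanism D <- 3·Z - 3·X - 5 is discarded; D is fixed at 2.
Y = -Z - 3·D + 3  [with Z=4, D=2]  = -7
B = D + 2·Y + Z  [with D=2, Y=-7, Z=4]  = -8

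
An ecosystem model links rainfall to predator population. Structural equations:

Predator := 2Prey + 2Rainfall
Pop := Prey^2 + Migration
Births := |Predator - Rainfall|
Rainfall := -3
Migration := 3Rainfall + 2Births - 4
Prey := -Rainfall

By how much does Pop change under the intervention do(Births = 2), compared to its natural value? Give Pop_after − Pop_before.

-2

Under do(Births=2), the mechanism Births := |Predator - Rainfall| is discarded; Births is fixed at 2.
Prey = -Rainfall  [with Rainfall=-3]  = 3
Migration = 3Rainfall + 2Births - 4  [with Rainfall=-3, Births=2]  = -9
Pop = Prey^2 + Migration  [with Prey=3, Migration=-9]  = 0
Without intervention: Prey = -Rainfall  [with Rainfall=-3]  = 3; Predator = 2Prey + 2Rainfall  [with Prey=3, Rainfall=-3]  = 0; Births = |Predator - Rainfall|  [with Predator=0, Rainfall=-3]  = 3; Migration = 3Rainfall + 2Births - 4  [with Rainfall=-3, Births=3]  = -7; Pop = Prey^2 + Migration  [with Prey=3, Migration=-7]  = 2.
Change = 0 − 2 = -2.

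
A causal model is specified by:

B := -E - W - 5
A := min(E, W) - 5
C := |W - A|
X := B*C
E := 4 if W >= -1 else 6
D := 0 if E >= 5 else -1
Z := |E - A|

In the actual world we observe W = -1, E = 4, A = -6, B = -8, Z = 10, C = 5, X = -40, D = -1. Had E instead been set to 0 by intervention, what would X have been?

Under do(E=0), the mechanism E := 4 if W >= -1 else 6 is discarded; E is fixed at 0.
A = min(E, W) - 5  [with E=0, W=-1]  = -6
B = -E - W - 5  [with E=0, W=-1]  = -4
C = |W - A|  [with W=-1, A=-6]  = 5
X = B*C  [with B=-4, C=5]  = -20

-20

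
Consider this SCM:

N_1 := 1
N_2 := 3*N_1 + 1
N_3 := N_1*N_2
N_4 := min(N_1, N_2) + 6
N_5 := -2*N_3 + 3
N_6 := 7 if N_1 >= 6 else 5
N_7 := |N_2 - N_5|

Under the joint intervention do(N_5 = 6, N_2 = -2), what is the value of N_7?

Setting N_5 = 6, N_2 = -2 by intervention discards those variables' equations.
N_7 = |N_2 - N_5|  [with N_2=-2, N_5=6]  = 8

8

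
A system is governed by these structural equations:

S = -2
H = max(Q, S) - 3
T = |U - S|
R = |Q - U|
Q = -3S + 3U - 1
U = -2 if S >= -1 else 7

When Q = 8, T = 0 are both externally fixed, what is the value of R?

1

The joint intervention fixes Q = 8, T = 0, removing each variable's own equation.
U = -2 if S >= -1 else 7  [with S=-2]  = 7
R = |Q - U|  [with Q=8, U=7]  = 1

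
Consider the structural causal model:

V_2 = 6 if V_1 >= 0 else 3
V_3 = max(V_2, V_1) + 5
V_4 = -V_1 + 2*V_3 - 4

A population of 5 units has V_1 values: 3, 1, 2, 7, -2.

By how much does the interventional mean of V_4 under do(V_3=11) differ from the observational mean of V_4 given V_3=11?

Every unit gets V_3=11 under the intervention. V_4 values become 15, 17, 16, 11, 20; E[V_4|do(V_3=11)] = 15.8.
Observing V_3=11 restricts to units where V_3's equation naturally yields 11: V_1 ∈ {3, 1, 2}. In that subpopulation V_4 = 15, 17, 16, mean 16.
Difference = 15.8 − 16 = -0.2.

-0.2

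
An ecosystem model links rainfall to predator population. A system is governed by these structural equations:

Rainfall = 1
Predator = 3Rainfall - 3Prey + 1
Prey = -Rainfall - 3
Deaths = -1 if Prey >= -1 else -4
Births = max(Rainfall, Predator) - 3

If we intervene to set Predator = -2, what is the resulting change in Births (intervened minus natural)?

The intervention breaks the incoming arrows to Predator: Predator = 3Rainfall - 3Prey + 1 no longer applies, and Predator = -2.
Births = max(Rainfall, Predator) - 3  [with Rainfall=1, Predator=-2]  = -2
Without intervention: Prey = -Rainfall - 3  [with Rainfall=1]  = -4; Predator = 3Rainfall - 3Prey + 1  [with Rainfall=1, Prey=-4]  = 16; Births = max(Rainfall, Predator) - 3  [with Rainfall=1, Predator=16]  = 13.
Change = -2 − 13 = -15.

-15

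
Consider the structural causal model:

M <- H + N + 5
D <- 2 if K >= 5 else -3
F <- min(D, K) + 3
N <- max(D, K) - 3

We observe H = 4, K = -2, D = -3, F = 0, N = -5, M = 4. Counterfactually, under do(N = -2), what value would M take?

The intervention breaks the incoming arrows to N: N <- max(D, K) - 3 no longer applies, and N = -2.
M = H + N + 5  [with H=4, N=-2]  = 7

7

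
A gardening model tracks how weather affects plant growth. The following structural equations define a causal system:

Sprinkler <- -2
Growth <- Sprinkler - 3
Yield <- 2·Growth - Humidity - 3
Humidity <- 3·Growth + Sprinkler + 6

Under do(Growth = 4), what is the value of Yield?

Under do(Growth=4), the mechanism Growth <- Sprinkler - 3 is discarded; Growth is fixed at 4.
Humidity = 3·Growth + Sprinkler + 6  [with Growth=4, Sprinkler=-2]  = 16
Yield = 2·Growth - Humidity - 3  [with Growth=4, Humidity=16]  = -11

-11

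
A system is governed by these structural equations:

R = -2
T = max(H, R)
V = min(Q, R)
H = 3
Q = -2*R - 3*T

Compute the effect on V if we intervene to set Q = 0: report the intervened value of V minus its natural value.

Intervening sets Q = 0 and removes its equation (Q = -2*R - 3*T).
V = min(Q, R)  [with Q=0, R=-2]  = -2
Without intervention: T = max(H, R)  [with H=3, R=-2]  = 3; Q = -2*R - 3*T  [with R=-2, T=3]  = -5; V = min(Q, R)  [with Q=-5, R=-2]  = -5.
Change = -2 − (-5) = 3.

3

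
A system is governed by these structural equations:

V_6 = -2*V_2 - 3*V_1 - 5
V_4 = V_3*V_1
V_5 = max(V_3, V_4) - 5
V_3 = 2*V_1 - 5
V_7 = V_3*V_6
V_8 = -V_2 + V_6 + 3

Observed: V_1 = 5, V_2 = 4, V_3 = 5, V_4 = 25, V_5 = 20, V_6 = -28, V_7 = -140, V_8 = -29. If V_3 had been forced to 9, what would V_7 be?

-252

The intervention breaks the incoming arrows to V_3: V_3 = 2*V_1 - 5 no longer applies, and V_3 = 9.
V_6 = -2*V_2 - 3*V_1 - 5  [with V_2=4, V_1=5]  = -28
V_7 = V_3*V_6  [with V_3=9, V_6=-28]  = -252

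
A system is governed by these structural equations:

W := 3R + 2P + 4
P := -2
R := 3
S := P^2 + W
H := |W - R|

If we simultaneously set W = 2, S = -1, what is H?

Setting W = 2, S = -1 by intervention discards those variables' equations.
H = |W - R|  [with W=2, R=3]  = 1

1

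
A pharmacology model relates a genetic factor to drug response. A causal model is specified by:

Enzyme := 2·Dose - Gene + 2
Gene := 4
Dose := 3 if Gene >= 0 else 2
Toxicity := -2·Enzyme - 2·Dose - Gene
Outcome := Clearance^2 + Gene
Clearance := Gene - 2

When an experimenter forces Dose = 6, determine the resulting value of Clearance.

do(Dose=6) replaces the equation Dose := 3 if Gene >= 0 else 2 with the constant Dose = 6.
Since Clearance is not a descendant of the intervened variable, it is unaffected.
Clearance = Gene - 2  [with Gene=4]  = 2

2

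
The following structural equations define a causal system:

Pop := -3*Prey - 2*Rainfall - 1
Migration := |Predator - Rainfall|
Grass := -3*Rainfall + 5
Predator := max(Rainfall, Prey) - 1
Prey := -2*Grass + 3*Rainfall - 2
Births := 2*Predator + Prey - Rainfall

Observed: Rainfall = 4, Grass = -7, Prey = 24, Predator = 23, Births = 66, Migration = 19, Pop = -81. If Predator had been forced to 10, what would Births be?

40

Intervening sets Predator = 10 and removes its equation (Predator := max(Rainfall, Prey) - 1).
Grass = -3*Rainfall + 5  [with Rainfall=4]  = -7
Prey = -2*Grass + 3*Rainfall - 2  [with Grass=-7, Rainfall=4]  = 24
Births = 2*Predator + Prey - Rainfall  [with Predator=10, Prey=24, Rainfall=4]  = 40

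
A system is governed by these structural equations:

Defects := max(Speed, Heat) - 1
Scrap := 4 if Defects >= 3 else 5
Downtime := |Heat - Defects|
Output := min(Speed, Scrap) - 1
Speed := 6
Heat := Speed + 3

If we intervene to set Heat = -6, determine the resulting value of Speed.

Under do(Heat=-6), the mechanism Heat := Speed + 3 is discarded; Heat is fixed at -6.
Speed is not downstream of the intervention, so its value is determined by the original equations.

6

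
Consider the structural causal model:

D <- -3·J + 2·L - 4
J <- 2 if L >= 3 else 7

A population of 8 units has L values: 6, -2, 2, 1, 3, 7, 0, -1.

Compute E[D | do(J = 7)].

-21

do(J=7) breaks J's dependence on L. With J=7 fixed, D across the units is -13, -29, -21, -23, -19, -11, -25, -27, mean -21.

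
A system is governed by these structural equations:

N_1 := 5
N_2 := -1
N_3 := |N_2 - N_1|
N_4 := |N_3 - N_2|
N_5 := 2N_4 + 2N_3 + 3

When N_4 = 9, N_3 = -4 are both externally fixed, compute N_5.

The joint intervention fixes N_4 = 9, N_3 = -4, removing each variable's own equation.
N_5 = 2N_4 + 2N_3 + 3  [with N_4=9, N_3=-4]  = 13

13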